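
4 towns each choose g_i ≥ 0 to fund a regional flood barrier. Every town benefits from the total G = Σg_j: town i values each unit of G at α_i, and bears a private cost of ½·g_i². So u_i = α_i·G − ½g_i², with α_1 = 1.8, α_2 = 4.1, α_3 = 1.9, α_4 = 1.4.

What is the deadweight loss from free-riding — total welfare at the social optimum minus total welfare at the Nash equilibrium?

97.45

Town i's FOC: ∂u_i/∂g_i = α_i − g_i = 0, so g_i* = α_i.
NE contributions = (1.8, 4.1, 1.9, 1.4); G = 9.2.
W^NE = (Σα)·G − ½Σα_i² = 9.2² − ½·25.62 = 71.83.
Planner sets g_i = Σα_j = 9.2 for every i, so G^SO = 4·9.2 = 36.8.
W^SO = (Σα)·G^SO − ½·4·(Σα)² = (4/2)·9.2² = 169.28.
Deadweight loss = W^SO − W^NE = 97.45.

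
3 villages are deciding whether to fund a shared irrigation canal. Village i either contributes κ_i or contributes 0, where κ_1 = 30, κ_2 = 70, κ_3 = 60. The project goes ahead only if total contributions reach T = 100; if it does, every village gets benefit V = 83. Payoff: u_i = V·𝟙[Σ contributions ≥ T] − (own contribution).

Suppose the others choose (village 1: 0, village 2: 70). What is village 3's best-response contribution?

60

Others' total = 70. Contributing 60 brings total to 130 ≥ 100: gain V − κ_3 = 23.
Best response: 60.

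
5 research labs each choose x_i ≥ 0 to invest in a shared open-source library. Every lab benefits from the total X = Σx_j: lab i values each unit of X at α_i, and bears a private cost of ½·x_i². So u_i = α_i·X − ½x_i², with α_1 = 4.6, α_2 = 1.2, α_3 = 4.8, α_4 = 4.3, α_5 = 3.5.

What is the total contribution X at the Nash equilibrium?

Lab i's FOC: ∂u_i/∂x_i = α_i − x_i = 0, so x_i* = α_i.
NE contributions = (4.6, 1.2, 4.8, 4.3, 3.5); X = 18.4.

18.4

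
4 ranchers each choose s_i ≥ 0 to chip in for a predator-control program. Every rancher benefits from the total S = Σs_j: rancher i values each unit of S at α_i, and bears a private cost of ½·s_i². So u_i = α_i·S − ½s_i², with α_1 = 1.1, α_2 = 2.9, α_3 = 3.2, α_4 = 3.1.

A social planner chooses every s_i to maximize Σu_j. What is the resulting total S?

Planner FOC: ∂(Σu_j)/∂s_i = (Σα_j) − s_i = 0, so s_i^SO = Σα_j = 10.3 for every i; S^SO = 41.2.

41.2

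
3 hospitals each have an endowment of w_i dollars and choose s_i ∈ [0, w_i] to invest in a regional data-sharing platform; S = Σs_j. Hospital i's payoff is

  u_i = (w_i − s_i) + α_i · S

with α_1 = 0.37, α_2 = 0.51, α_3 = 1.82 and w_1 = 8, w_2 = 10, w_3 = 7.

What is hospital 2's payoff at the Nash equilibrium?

∂u_i/∂s_i = α_i − 1, so hospital i contributes w_i if α_i > 1, else 0.
α_i > 1 for i ∈ {3}; NE contributions (0, 0, 7), S = 7.
u_2 = (10 − 0) + 0.51·7 = 13.57.

13.57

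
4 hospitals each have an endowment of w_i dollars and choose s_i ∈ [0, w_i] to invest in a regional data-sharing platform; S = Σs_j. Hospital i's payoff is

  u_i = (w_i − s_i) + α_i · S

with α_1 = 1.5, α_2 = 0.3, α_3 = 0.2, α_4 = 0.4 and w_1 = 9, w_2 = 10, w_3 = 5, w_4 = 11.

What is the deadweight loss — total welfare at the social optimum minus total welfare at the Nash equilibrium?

36.4

∂u_i/∂s_i = α_i − 1, so hospital i contributes w_i if α_i > 1, else 0.
α_i > 1 for i ∈ {1}; NE contributions (9, 0, 0, 0), S = 9.
W^NE = Σw_i − S^NE + (Σα_i)·S^NE = 35 + 1.4·9 = 47.6.
Planner: ∂(Σu_j)/∂s_i = Σα_j − 1 = 1.4 > 0, so everyone contributes w_i; S^SO = 35, W^SO = 35 + 1.4·35 = 84.
Deadweight loss = 36.4.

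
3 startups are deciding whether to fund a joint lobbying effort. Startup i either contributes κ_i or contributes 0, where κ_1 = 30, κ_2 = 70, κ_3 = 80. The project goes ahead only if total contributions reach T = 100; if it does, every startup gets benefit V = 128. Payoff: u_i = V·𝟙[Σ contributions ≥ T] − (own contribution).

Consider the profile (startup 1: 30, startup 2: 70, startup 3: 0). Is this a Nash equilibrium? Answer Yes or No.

Yes

Total = 100 ≥ 100: provided.
Startup 1 (pledges 30, payoff 98): dropping to 0 → total 70, payoff 0. No gain.
Startup 2 (pledges 70, payoff 58): dropping to 0 → total 30, payoff 0. No gain.
Startup 3 (pledges 0, payoff 128): pledging 80 → total 180, payoff 48. No gain.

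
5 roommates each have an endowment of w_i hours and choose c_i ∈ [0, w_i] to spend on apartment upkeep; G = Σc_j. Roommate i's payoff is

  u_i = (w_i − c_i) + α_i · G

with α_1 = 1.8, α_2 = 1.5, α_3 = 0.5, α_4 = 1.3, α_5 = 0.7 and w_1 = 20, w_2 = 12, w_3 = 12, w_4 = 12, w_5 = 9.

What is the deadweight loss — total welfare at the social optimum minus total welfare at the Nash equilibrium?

∂u_i/∂c_i = α_i − 1, so roommate i contributes w_i if α_i > 1, else 0.
α_i > 1 for i ∈ {1, 2, 4}; NE contributions (20, 12, 0, 12, 0), G = 44.
W^NE = Σw_i − G^NE + (Σα_i)·G^NE = 65 + 4.8·44 = 276.2.
Planner: ∂(Σu_j)/∂c_i = Σα_j − 1 = 4.8 > 0, so everyone contributes w_i; G^SO = 65, W^SO = 65 + 4.8·65 = 377.
Deadweight loss = 100.8.

100.8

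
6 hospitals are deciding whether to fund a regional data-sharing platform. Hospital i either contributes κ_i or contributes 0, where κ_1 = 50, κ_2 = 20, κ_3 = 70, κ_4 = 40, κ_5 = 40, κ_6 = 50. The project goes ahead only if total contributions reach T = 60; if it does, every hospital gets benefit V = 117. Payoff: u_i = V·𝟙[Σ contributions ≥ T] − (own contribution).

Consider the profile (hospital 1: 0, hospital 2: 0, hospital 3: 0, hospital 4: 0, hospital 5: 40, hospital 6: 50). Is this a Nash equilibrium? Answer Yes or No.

Yes

Total = 90 ≥ 60: provided.
Hospital 1 (pledges 0, payoff 117): pledging 50 → total 140, payoff 67. No gain.
Hospital 2 (pledges 0, payoff 117): pledging 20 → total 110, payoff 97. No gain.
Hospital 3 (pledges 0, payoff 117): pledging 70 → total 160, payoff 47. No gain.
Hospital 4 (pledges 0, payoff 117): pledging 40 → total 130, payoff 77. No gain.
Hospital 5 (pledges 40, payoff 77): dropping to 0 → total 50, payoff 0. No gain.
Hospital 6 (pledges 50, payoff 67): dropping to 0 → total 40, payoff 0. No gain.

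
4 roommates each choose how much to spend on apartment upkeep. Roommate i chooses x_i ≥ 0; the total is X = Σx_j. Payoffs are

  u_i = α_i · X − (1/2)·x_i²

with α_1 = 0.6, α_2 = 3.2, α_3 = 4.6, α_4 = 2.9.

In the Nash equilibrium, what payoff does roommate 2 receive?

Roommate i's FOC: ∂u_i/∂x_i = α_i − x_i = 0, so x_i* = α_i.
NE contributions = (0.6, 3.2, 4.6, 2.9); X = 11.3.
u_2 = α_2·X − ½·(x_2)² = 3.2·11.3 − ½·3.2² = 31.04.

31.04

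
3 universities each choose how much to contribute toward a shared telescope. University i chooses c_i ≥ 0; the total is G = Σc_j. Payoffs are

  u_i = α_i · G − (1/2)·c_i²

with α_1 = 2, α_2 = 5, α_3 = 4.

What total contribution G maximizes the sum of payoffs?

33

Planner FOC: ∂(Σu_j)/∂c_i = (Σα_j) − c_i = 0, so c_i^SO = Σα_j = 11 for every i; G^SO = 33.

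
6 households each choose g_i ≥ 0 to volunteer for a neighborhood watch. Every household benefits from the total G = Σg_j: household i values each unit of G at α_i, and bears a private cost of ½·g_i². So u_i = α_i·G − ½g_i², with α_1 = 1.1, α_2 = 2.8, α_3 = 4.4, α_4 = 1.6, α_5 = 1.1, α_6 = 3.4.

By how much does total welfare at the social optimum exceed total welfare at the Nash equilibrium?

436.59

Household i's FOC: ∂u_i/∂g_i = α_i − g_i = 0, so g_i* = α_i.
NE contributions = (1.1, 2.8, 4.4, 1.6, 1.1, 3.4); G = 14.4.
W^NE = (Σα)·G − ½Σα_i² = 14.4² − ½·43.74 = 185.49.
Planner sets g_i = Σα_j = 14.4 for every i, so G^SO = 6·14.4 = 86.4.
W^SO = (Σα)·G^SO − ½·6·(Σα)² = (6/2)·14.4² = 622.08.
Deadweight loss = W^SO − W^NE = 436.59.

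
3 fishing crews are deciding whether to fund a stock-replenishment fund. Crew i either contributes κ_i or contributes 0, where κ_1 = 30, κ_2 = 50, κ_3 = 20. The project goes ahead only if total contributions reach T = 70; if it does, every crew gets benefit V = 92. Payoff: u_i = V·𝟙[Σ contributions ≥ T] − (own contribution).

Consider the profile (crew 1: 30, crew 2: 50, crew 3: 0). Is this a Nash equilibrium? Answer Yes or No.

Total = 80 ≥ 70: provided.
Crew 1 (pledges 30, payoff 62): dropping to 0 → total 50, payoff 0. No gain.
Crew 2 (pledges 50, payoff 42): dropping to 0 → total 30, payoff 0. No gain.
Crew 3 (pledges 0, payoff 92): pledging 20 → total 100, payoff 72. No gain.

Yes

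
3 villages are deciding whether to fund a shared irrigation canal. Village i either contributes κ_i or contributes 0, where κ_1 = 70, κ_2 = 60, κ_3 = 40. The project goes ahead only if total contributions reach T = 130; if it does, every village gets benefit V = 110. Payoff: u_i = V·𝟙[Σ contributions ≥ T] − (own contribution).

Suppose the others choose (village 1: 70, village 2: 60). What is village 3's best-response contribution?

Others' total = 130 ≥ 130; contributing adds cost 40 for no extra benefit.
Best response: 0.

0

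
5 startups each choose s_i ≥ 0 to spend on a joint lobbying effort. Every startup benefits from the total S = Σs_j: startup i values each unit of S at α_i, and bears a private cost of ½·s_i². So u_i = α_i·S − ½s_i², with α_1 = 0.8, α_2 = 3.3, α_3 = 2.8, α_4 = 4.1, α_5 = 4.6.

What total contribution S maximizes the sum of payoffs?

78

Planner FOC: ∂(Σu_j)/∂s_i = (Σα_j) − s_i = 0, so s_i^SO = Σα_j = 15.6 for every i; S^SO = 78.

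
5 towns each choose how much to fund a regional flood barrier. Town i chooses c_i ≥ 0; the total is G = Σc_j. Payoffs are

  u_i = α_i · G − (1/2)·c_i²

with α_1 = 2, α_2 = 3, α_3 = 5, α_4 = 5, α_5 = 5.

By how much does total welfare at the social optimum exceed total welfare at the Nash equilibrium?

Town i's FOC: ∂u_i/∂c_i = α_i − c_i = 0, so c_i* = α_i.
NE contributions = (2, 3, 5, 5, 5); G = 20.
W^NE = (Σα)·G − ½Σα_i² = 20² − ½·88 = 356.
Planner sets c_i = Σα_j = 20 for every i, so G^SO = 5·20 = 100.
W^SO = (Σα)·G^SO − ½·5·(Σα)² = (5/2)·20² = 1000.
Deadweight loss = W^SO − W^NE = 644.

644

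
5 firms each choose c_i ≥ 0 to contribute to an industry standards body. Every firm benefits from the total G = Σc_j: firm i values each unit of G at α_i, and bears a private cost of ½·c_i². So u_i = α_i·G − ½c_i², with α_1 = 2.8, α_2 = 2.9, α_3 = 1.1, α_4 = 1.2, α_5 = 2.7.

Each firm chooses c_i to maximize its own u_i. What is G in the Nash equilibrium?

10.7

Firm i's FOC: ∂u_i/∂c_i = α_i − c_i = 0, so c_i* = α_i.
NE contributions = (2.8, 2.9, 1.1, 1.2, 2.7); G = 10.7.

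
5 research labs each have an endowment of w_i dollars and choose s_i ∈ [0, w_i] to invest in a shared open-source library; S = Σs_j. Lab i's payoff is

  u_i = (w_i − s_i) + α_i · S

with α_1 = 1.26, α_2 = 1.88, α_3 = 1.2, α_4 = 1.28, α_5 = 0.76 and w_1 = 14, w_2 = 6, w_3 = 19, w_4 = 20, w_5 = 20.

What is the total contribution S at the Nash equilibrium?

59

∂u_i/∂s_i = α_i − 1, so lab i contributes w_i if α_i > 1, else 0.
α_i > 1 for i ∈ {1, 2, 3, 4}; NE contributions (14, 6, 19, 20, 0), S = 59.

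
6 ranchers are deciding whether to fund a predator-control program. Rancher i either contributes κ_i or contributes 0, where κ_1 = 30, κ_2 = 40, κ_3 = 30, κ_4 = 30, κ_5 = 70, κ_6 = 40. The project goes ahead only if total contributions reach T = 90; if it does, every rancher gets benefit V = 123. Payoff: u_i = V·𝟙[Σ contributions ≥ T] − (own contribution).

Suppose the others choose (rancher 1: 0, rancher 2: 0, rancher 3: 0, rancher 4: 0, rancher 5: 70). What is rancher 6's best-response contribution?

Others' total = 70. Contributing 40 brings total to 110 ≥ 90: gain V − κ_6 = 83.
Best response: 40.

40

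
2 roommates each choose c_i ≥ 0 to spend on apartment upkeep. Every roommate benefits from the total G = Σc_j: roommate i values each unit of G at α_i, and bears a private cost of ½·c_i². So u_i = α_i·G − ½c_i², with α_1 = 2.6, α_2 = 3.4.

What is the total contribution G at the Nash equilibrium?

6

Roommate i's FOC: ∂u_i/∂c_i = α_i − c_i = 0, so c_i* = α_i.
NE contributions = (2.6, 3.4); G = 6.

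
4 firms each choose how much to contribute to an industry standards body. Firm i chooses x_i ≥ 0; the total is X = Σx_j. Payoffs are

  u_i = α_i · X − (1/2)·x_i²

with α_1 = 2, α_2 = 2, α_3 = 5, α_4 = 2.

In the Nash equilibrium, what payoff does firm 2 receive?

20

Firm i's FOC: ∂u_i/∂x_i = α_i − x_i = 0, so x_i* = α_i.
NE contributions = (2, 2, 5, 2); X = 11.
u_2 = α_2·X − ½·(x_2)² = 2·11 − ½·2² = 20.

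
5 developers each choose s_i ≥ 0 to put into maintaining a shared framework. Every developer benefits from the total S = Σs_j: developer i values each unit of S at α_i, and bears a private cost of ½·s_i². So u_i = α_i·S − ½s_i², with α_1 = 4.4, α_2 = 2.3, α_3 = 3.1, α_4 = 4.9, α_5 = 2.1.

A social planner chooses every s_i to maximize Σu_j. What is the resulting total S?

Planner FOC: ∂(Σu_j)/∂s_i = (Σα_j) − s_i = 0, so s_i^SO = Σα_j = 16.8 for every i; S^SO = 84.

84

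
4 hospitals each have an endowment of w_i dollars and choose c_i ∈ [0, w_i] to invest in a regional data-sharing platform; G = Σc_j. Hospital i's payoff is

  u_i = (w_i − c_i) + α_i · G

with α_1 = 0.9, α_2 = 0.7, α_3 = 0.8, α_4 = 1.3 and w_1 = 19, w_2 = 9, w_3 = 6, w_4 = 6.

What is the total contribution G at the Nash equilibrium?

6

∂u_i/∂c_i = α_i − 1, so hospital i contributes w_i if α_i > 1, else 0.
α_i > 1 for i ∈ {4}; NE contributions (0, 0, 0, 6), G = 6.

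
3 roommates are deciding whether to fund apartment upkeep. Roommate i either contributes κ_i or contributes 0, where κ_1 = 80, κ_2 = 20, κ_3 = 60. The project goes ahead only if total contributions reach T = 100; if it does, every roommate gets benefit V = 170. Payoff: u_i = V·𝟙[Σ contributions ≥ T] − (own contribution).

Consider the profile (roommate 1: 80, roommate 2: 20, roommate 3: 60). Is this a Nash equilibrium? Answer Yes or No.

No

Total = 160 ≥ 100: provided.
Roommate 1 (pledges 80, payoff 90): dropping to 0 → total 80, payoff 0. No gain.
Roommate 2 (pledges 20, payoff 150): dropping to 0 → total 140, payoff 170. Profitable deviation.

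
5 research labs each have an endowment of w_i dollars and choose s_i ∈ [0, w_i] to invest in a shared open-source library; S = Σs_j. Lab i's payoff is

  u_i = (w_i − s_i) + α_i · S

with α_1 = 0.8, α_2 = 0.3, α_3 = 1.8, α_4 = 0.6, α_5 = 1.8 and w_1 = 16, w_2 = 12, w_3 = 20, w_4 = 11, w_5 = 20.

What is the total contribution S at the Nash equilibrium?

∂u_i/∂s_i = α_i − 1, so lab i contributes w_i if α_i > 1, else 0.
α_i > 1 for i ∈ {3, 5}; NE contributions (0, 0, 20, 0, 20), S = 40.

40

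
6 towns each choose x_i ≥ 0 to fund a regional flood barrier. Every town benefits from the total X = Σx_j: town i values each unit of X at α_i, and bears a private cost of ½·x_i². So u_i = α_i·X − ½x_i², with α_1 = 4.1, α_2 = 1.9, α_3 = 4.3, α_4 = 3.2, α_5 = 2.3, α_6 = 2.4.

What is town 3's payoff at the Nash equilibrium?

Town i's FOC: ∂u_i/∂x_i = α_i − x_i = 0, so x_i* = α_i.
NE contributions = (4.1, 1.9, 4.3, 3.2, 2.3, 2.4); X = 18.2.
u_3 = α_3·X − ½·(x_3)² = 4.3·18.2 − ½·4.3² = 69.015.

69.015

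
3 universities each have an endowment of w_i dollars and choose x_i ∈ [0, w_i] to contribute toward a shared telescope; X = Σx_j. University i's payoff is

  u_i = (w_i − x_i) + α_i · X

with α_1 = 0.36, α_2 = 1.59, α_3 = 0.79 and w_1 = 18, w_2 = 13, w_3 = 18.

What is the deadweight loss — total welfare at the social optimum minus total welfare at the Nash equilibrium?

∂u_i/∂x_i = α_i − 1, so university i contributes w_i if α_i > 1, else 0.
α_i > 1 for i ∈ {2}; NE contributions (0, 13, 0), X = 13.
W^NE = Σw_i − X^NE + (Σα_i)·X^NE = 49 + 1.74·13 = 71.62.
Planner: ∂(Σu_j)/∂x_i = Σα_j − 1 = 1.74 > 0, so everyone contributes w_i; X^SO = 49, W^SO = 49 + 1.74·49 = 134.26.
Deadweight loss = 62.64.

62.64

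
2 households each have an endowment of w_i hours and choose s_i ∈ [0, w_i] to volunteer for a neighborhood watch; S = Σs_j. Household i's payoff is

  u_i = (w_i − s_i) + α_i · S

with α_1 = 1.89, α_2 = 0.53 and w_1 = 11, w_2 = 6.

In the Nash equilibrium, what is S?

11

∂u_i/∂s_i = α_i − 1, so household i contributes w_i if α_i > 1, else 0.
α_i > 1 for i ∈ {1}; NE contributions (11, 0), S = 11.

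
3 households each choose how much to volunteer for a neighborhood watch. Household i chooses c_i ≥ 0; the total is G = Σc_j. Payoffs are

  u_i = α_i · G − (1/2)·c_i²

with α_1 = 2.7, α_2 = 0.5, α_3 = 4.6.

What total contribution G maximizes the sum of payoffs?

23.4

Planner FOC: ∂(Σu_j)/∂c_i = (Σα_j) − c_i = 0, so c_i^SO = Σα_j = 7.8 for every i; G^SO = 23.4.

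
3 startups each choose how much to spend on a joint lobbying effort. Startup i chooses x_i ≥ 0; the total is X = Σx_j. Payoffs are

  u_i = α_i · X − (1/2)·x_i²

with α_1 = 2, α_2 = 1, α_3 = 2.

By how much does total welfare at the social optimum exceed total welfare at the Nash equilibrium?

Startup i's FOC: ∂u_i/∂x_i = α_i − x_i = 0, so x_i* = α_i.
NE contributions = (2, 1, 2); X = 5.
W^NE = (Σα)·X − ½Σα_i² = 5² − ½·9 = 20.5.
Planner sets x_i = Σα_j = 5 for every i, so X^SO = 3·5 = 15.
W^SO = (Σα)·X^SO − ½·3·(Σα)² = (3/2)·5² = 37.5.
Deadweight loss = W^SO − W^NE = 17.

17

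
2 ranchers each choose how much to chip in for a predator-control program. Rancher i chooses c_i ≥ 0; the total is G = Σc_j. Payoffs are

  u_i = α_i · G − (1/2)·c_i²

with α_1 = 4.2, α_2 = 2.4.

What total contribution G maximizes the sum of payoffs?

Planner FOC: ∂(Σu_j)/∂c_i = (Σα_j) − c_i = 0, so c_i^SO = Σα_j = 6.6 for every i; G^SO = 13.2.

13.2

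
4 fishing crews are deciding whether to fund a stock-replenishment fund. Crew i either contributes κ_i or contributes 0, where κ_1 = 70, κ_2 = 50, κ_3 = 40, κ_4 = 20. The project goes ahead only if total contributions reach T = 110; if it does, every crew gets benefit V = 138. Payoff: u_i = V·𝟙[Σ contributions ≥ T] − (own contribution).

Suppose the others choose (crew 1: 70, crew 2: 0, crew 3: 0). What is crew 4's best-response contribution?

0

Others' total = 70. Even contributing 20 gives 90 < 110: no benefit either way.
Best response: 0.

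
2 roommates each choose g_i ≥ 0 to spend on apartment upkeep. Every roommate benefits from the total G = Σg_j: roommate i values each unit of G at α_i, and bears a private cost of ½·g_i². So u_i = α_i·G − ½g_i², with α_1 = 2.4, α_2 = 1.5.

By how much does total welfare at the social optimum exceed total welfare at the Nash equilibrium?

4.005

Roommate i's FOC: ∂u_i/∂g_i = α_i − g_i = 0, so g_i* = α_i.
NE contributions = (2.4, 1.5); G = 3.9.
W^NE = (Σα)·G − ½Σα_i² = 3.9² − ½·8.01 = 11.205.
Planner sets g_i = Σα_j = 3.9 for every i, so G^SO = 2·3.9 = 7.8.
W^SO = (Σα)·G^SO − ½·2·(Σα)² = (2/2)·3.9² = 15.21.
Deadweight loss = W^SO − W^NE = 4.005.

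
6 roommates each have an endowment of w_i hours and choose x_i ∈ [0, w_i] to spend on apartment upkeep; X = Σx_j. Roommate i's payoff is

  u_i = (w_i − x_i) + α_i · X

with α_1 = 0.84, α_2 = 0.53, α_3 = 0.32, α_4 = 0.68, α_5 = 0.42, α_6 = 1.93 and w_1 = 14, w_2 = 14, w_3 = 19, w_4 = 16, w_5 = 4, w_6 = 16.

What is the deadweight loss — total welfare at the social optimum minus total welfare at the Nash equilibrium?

∂u_i/∂x_i = α_i − 1, so roommate i contributes w_i if α_i > 1, else 0.
α_i > 1 for i ∈ {6}; NE contributions (0, 0, 0, 0, 0, 16), X = 16.
W^NE = Σw_i − X^NE + (Σα_i)·X^NE = 83 + 3.72·16 = 142.52.
Planner: ∂(Σu_j)/∂x_i = Σα_j − 1 = 3.72 > 0, so everyone contributes w_i; X^SO = 83, W^SO = 83 + 3.72·83 = 391.76.
Deadweight loss = 249.24.

249.24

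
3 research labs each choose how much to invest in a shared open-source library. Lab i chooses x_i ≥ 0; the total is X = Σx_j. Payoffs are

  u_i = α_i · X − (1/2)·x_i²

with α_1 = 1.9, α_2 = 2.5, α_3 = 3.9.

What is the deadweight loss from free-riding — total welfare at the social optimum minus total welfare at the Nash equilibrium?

46.98

Lab i's FOC: ∂u_i/∂x_i = α_i − x_i = 0, so x_i* = α_i.
NE contributions = (1.9, 2.5, 3.9); X = 8.3.
W^NE = (Σα)·X − ½Σα_i² = 8.3² − ½·25.07 = 56.355.
Planner sets x_i = Σα_j = 8.3 for every i, so X^SO = 3·8.3 = 24.9.
W^SO = (Σα)·X^SO − ½·3·(Σα)² = (3/2)·8.3² = 103.335.
Deadweight loss = W^SO − W^NE = 46.98.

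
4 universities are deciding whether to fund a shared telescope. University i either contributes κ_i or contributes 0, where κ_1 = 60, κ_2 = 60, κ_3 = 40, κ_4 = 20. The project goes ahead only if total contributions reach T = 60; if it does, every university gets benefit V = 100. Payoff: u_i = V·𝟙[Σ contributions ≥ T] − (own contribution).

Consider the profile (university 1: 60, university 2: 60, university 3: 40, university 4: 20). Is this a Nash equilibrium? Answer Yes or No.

No

Total = 180 ≥ 60: provided.
University 1 (pledges 60, payoff 40): dropping to 0 → total 120, payoff 100. Profitable deviation.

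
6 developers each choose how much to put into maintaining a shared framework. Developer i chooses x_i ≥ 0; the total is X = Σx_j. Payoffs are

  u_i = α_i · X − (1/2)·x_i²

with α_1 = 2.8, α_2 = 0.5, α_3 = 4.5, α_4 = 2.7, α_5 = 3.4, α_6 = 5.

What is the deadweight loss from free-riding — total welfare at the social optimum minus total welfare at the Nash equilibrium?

750.515

Developer i's FOC: ∂u_i/∂x_i = α_i − x_i = 0, so x_i* = α_i.
NE contributions = (2.8, 0.5, 4.5, 2.7, 3.4, 5); X = 18.9.
W^NE = (Σα)·X − ½Σα_i² = 18.9² − ½·72.19 = 321.115.
Planner sets x_i = Σα_j = 18.9 for every i, so X^SO = 6·18.9 = 113.4.
W^SO = (Σα)·X^SO − ½·6·(Σα)² = (6/2)·18.9² = 1071.63.
Deadweight loss = W^SO − W^NE = 750.515.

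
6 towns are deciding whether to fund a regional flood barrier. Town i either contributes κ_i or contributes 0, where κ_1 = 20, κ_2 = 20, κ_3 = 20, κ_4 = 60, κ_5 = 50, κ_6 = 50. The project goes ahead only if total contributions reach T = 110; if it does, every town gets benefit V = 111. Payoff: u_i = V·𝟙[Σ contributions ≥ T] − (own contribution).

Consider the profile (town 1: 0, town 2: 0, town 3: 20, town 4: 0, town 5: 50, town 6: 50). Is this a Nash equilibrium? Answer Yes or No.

Total = 120 ≥ 110: provided.
Town 1 (pledges 0, payoff 111): pledging 20 → total 140, payoff 91. No gain.
Town 2 (pledges 0, payoff 111): pledging 20 → total 140, payoff 91. No gain.
Town 3 (pledges 20, payoff 91): dropping to 0 → total 100, payoff 0. No gain.
Town 4 (pledges 0, payoff 111): pledging 60 → total 180, payoff 51. No gain.
Town 5 (pledges 50, payoff 61): dropping to 0 → total 70, payoff 0. No gain.
Town 6 (pledges 50, payoff 61): dropping to 0 → total 70, payoff 0. No gain.

Yes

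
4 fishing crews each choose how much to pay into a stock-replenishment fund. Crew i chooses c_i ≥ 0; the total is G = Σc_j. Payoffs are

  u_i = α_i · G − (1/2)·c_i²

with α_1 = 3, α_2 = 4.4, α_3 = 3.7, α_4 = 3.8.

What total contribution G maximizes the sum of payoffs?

59.6

Planner FOC: ∂(Σu_j)/∂c_i = (Σα_j) − c_i = 0, so c_i^SO = Σα_j = 14.9 for every i; G^SO = 59.6.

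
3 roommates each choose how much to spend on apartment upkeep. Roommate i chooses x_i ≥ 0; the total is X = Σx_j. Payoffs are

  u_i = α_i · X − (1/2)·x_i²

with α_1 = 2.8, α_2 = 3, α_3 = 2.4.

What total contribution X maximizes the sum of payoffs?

Planner FOC: ∂(Σu_j)/∂x_i = (Σα_j) − x_i = 0, so x_i^SO = Σα_j = 8.2 for every i; X^SO = 24.6.

24.6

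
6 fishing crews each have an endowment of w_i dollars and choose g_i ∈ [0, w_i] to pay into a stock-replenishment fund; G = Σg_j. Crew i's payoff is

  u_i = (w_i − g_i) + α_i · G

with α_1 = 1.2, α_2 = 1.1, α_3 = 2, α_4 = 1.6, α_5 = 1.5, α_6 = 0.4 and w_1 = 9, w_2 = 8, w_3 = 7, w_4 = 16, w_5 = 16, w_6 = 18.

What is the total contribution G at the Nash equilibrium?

∂u_i/∂g_i = α_i − 1, so crew i contributes w_i if α_i > 1, else 0.
α_i > 1 for i ∈ {1, 2, 3, 4, 5}; NE contributions (9, 8, 7, 16, 16, 0), G = 56.

56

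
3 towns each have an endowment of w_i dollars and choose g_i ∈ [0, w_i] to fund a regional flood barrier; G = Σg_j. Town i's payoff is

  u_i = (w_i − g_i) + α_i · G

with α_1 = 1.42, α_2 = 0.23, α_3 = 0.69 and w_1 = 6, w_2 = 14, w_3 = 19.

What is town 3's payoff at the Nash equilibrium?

∂u_i/∂g_i = α_i − 1, so town i contributes w_i if α_i > 1, else 0.
α_i > 1 for i ∈ {1}; NE contributions (6, 0, 0), G = 6.
u_3 = (19 − 0) + 0.69·6 = 23.14.

23.14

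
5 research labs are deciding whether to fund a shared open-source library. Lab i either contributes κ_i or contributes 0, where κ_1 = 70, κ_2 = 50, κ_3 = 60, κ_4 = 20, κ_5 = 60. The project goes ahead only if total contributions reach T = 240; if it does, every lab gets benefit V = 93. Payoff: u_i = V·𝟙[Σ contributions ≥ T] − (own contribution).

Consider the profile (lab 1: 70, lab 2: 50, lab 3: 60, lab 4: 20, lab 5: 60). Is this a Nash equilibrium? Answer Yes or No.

Total = 260 ≥ 240: provided.
Lab 1 (pledges 70, payoff 23): dropping to 0 → total 190, payoff 0. No gain.
Lab 2 (pledges 50, payoff 43): dropping to 0 → total 210, payoff 0. No gain.
Lab 3 (pledges 60, payoff 33): dropping to 0 → total 200, payoff 0. No gain.
Lab 4 (pledges 20, payoff 73): dropping to 0 → total 240, payoff 93. Profitable deviation.

No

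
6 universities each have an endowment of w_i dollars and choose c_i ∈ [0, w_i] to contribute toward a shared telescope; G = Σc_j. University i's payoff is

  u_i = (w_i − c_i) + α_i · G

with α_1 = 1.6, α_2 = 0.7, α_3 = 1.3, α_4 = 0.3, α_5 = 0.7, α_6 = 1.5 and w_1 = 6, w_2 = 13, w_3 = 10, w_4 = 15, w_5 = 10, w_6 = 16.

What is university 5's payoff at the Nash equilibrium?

32.4

∂u_i/∂c_i = α_i − 1, so university i contributes w_i if α_i > 1, else 0.
α_i > 1 for i ∈ {1, 3, 6}; NE contributions (6, 0, 10, 0, 0, 16), G = 32.
u_5 = (10 − 0) + 0.7·32 = 32.4.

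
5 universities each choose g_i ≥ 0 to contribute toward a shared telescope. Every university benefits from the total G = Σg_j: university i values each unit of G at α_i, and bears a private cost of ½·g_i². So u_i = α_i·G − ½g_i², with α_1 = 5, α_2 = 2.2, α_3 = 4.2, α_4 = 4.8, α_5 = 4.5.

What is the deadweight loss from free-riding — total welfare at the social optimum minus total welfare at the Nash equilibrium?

University i's FOC: ∂u_i/∂g_i = α_i − g_i = 0, so g_i* = α_i.
NE contributions = (5, 2.2, 4.2, 4.8, 4.5); G = 20.7.
W^NE = (Σα)·G − ½Σα_i² = 20.7² − ½·90.77 = 383.105.
Planner sets g_i = Σα_j = 20.7 for every i, so G^SO = 5·20.7 = 103.5.
W^SO = (Σα)·G^SO − ½·5·(Σα)² = (5/2)·20.7² = 1071.225.
Deadweight loss = W^SO − W^NE = 688.12.

688.12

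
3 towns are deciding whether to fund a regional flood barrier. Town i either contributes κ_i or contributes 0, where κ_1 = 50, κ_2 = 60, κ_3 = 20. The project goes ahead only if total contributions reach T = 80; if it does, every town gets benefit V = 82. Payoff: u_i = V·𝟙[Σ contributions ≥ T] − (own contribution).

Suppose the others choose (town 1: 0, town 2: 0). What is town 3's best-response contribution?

0

Others' total = 0. Even contributing 20 gives 20 < 80: no benefit either way.
Best response: 0.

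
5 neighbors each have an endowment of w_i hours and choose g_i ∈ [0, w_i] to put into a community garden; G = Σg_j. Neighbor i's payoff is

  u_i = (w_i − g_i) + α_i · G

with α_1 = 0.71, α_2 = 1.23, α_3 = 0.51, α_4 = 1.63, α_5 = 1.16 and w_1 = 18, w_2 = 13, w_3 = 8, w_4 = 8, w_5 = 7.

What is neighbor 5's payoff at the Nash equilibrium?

∂u_i/∂g_i = α_i − 1, so neighbor i contributes w_i if α_i > 1, else 0.
α_i > 1 for i ∈ {2, 4, 5}; NE contributions (0, 13, 0, 8, 7), G = 28.
u_5 = (7 − 7) + 1.16·28 = 32.48.

32.48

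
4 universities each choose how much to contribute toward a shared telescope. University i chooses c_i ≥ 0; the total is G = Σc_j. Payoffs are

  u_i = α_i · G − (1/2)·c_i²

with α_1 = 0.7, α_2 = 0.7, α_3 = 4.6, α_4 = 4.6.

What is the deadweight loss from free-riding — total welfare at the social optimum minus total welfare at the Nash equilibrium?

134.01

University i's FOC: ∂u_i/∂c_i = α_i − c_i = 0, so c_i* = α_i.
NE contributions = (0.7, 0.7, 4.6, 4.6); G = 10.6.
W^NE = (Σα)·G − ½Σα_i² = 10.6² − ½·43.3 = 90.71.
Planner sets c_i = Σα_j = 10.6 for every i, so G^SO = 4·10.6 = 42.4.
W^SO = (Σα)·G^SO − ½·4·(Σα)² = (4/2)·10.6² = 224.72.
Deadweight loss = W^SO − W^NE = 134.01.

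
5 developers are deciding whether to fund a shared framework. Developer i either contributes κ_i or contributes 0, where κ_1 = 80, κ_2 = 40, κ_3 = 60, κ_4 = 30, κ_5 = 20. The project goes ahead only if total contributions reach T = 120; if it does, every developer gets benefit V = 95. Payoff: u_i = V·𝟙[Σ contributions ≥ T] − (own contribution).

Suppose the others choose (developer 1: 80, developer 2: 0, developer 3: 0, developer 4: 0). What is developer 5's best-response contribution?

0

Others' total = 80. Even contributing 20 gives 100 < 120: no benefit either way.
Best response: 0.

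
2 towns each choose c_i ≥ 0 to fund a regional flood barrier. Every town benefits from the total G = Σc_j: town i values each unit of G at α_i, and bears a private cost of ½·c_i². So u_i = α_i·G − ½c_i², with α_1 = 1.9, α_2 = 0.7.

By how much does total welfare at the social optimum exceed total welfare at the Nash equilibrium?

2.05

Town i's FOC: ∂u_i/∂c_i = α_i − c_i = 0, so c_i* = α_i.
NE contributions = (1.9, 0.7); G = 2.6.
W^NE = (Σα)·G − ½Σα_i² = 2.6² − ½·4.1 = 4.71.
Planner sets c_i = Σα_j = 2.6 for every i, so G^SO = 2·2.6 = 5.2.
W^SO = (Σα)·G^SO − ½·2·(Σα)² = (2/2)·2.6² = 6.76.
Deadweight loss = W^SO − W^NE = 2.05.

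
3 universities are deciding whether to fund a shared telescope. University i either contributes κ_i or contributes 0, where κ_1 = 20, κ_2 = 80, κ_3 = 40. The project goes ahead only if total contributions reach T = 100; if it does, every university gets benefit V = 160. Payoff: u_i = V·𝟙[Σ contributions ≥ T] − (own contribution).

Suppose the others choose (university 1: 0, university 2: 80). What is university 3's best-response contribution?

40

Others' total = 80. Contributing 40 brings total to 120 ≥ 100: gain V − κ_3 = 120.
Best response: 40.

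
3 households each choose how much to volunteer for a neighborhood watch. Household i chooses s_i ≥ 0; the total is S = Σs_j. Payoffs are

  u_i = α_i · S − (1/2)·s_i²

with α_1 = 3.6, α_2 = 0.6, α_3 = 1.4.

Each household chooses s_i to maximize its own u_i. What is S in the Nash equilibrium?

Household i's FOC: ∂u_i/∂s_i = α_i − s_i = 0, so s_i* = α_i.
NE contributions = (3.6, 0.6, 1.4); S = 5.6.

5.6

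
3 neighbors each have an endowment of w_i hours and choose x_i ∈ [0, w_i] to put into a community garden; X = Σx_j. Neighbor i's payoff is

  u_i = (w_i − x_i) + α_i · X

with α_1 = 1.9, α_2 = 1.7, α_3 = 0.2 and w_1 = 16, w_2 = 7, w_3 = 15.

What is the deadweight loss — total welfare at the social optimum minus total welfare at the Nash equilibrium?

∂u_i/∂x_i = α_i − 1, so neighbor i contributes w_i if α_i > 1, else 0.
α_i > 1 for i ∈ {1, 2}; NE contributions (16, 7, 0), X = 23.
W^NE = Σw_i − X^NE + (Σα_i)·X^NE = 38 + 2.8·23 = 102.4.
Planner: ∂(Σu_j)/∂x_i = Σα_j − 1 = 2.8 > 0, so everyone contributes w_i; X^SO = 38, W^SO = 38 + 2.8·38 = 144.4.
Deadweight loss = 42.

42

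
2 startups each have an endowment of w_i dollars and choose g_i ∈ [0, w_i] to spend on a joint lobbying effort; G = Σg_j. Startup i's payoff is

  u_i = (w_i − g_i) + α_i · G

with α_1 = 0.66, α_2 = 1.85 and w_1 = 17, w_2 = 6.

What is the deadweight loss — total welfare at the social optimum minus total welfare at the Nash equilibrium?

25.67

∂u_i/∂g_i = α_i − 1, so startup i contributes w_i if α_i > 1, else 0.
α_i > 1 for i ∈ {2}; NE contributions (0, 6), G = 6.
W^NE = Σw_i − G^NE + (Σα_i)·G^NE = 23 + 1.51·6 = 32.06.
Planner: ∂(Σu_j)/∂g_i = Σα_j − 1 = 1.51 > 0, so everyone contributes w_i; G^SO = 23, W^SO = 23 + 1.51·23 = 57.73.
Deadweight loss = 25.67.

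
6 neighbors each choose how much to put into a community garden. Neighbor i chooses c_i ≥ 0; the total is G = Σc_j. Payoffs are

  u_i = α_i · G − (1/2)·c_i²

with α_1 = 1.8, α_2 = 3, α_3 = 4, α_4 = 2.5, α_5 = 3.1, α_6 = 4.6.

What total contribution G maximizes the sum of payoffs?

114

Planner FOC: ∂(Σu_j)/∂c_i = (Σα_j) − c_i = 0, so c_i^SO = Σα_j = 19 for every i; G^SO = 114.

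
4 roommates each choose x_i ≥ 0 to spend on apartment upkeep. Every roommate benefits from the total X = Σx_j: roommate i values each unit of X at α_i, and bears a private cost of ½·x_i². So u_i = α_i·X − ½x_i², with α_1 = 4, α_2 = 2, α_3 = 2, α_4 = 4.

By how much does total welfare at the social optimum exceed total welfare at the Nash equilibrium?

Roommate i's FOC: ∂u_i/∂x_i = α_i − x_i = 0, so x_i* = α_i.
NE contributions = (4, 2, 2, 4); X = 12.
W^NE = (Σα)·X − ½Σα_i² = 12² − ½·40 = 124.
Planner sets x_i = Σα_j = 12 for every i, so X^SO = 4·12 = 48.
W^SO = (Σα)·X^SO − ½·4·(Σα)² = (4/2)·12² = 288.
Deadweight loss = W^SO − W^NE = 164.

164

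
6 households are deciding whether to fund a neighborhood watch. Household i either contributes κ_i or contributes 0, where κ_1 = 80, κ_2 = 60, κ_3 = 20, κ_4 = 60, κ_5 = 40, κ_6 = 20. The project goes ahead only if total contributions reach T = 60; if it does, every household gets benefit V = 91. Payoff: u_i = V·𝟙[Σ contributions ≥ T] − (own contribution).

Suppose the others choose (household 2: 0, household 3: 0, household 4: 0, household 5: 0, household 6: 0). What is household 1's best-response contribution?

Others' total = 0. Contributing 80 brings total to 80 ≥ 60: gain V − κ_1 = 11.
Best response: 80.

80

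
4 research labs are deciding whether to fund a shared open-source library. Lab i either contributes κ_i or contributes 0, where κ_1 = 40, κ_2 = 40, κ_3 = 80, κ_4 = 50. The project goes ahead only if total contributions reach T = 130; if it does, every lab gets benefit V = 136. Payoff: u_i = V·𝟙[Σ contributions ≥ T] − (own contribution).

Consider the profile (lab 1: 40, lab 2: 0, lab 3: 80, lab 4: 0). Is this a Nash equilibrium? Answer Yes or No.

Total = 120 < 130: not provided.
Lab 1 (pledges 40, payoff -40): dropping to 0 → total 80, payoff 0. Profitable deviation.

No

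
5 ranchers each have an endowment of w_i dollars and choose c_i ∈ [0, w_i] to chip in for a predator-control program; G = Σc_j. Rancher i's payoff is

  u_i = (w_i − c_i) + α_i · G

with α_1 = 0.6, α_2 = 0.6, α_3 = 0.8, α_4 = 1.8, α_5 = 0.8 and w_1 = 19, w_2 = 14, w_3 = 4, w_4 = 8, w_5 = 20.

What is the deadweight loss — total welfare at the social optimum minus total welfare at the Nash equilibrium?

∂u_i/∂c_i = α_i − 1, so rancher i contributes w_i if α_i > 1, else 0.
α_i > 1 for i ∈ {4}; NE contributions (0, 0, 0, 8, 0), G = 8.
W^NE = Σw_i − G^NE + (Σα_i)·G^NE = 65 + 3.6·8 = 93.8.
Planner: ∂(Σu_j)/∂c_i = Σα_j − 1 = 3.6 > 0, so everyone contributes w_i; G^SO = 65, W^SO = 65 + 3.6·65 = 299.
Deadweight loss = 205.2.

205.2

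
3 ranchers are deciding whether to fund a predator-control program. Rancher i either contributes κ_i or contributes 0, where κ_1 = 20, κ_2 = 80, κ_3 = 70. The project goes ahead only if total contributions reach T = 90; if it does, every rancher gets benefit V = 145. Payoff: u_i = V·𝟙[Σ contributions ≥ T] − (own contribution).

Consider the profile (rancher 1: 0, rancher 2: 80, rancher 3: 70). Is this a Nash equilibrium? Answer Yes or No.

Total = 150 ≥ 90: provided.
Rancher 1 (pledges 0, payoff 145): pledging 20 → total 170, payoff 125. No gain.
Rancher 2 (pledges 80, payoff 65): dropping to 0 → total 70, payoff 0. No gain.
Rancher 3 (pledges 70, payoff 75): dropping to 0 → total 80, payoff 0. No gain.

Yes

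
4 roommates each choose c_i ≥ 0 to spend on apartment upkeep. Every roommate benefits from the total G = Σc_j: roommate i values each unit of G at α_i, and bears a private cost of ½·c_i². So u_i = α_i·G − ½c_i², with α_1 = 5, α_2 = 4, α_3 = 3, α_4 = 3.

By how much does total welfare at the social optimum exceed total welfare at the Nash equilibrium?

Roommate i's FOC: ∂u_i/∂c_i = α_i − c_i = 0, so c_i* = α_i.
NE contributions = (5, 4, 3, 3); G = 15.
W^NE = (Σα)·G − ½Σα_i² = 15² − ½·59 = 195.5.
Planner sets c_i = Σα_j = 15 for every i, so G^SO = 4·15 = 60.
W^SO = (Σα)·G^SO − ½·4·(Σα)² = (4/2)·15² = 450.
Deadweight loss = W^SO − W^NE = 254.5.

254.5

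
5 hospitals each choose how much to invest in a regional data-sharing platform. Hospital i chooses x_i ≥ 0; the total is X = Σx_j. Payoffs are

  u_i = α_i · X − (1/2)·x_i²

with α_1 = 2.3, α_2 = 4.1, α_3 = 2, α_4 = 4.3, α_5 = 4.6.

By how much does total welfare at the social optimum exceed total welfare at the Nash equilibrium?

481.81

Hospital i's FOC: ∂u_i/∂x_i = α_i − x_i = 0, so x_i* = α_i.
NE contributions = (2.3, 4.1, 2, 4.3, 4.6); X = 17.3.
W^NE = (Σα)·X − ½Σα_i² = 17.3² − ½·65.75 = 266.415.
Planner sets x_i = Σα_j = 17.3 for every i, so X^SO = 5·17.3 = 86.5.
W^SO = (Σα)·X^SO − ½·5·(Σα)² = (5/2)·17.3² = 748.225.
Deadweight loss = W^SO − W^NE = 481.81.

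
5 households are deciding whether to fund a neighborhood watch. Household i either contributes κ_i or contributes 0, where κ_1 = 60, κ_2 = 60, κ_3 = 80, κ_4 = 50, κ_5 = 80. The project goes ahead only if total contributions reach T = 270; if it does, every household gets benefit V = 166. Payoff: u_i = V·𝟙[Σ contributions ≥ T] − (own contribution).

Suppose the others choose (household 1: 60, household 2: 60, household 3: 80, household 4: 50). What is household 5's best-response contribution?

80

Others' total = 250. Contributing 80 brings total to 330 ≥ 270: gain V − κ_5 = 86.
Best response: 80.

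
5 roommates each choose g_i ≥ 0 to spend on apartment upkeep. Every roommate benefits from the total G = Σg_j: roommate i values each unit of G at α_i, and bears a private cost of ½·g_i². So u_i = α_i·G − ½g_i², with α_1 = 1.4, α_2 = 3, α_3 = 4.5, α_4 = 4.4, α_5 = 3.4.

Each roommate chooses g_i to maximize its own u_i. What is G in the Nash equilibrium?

Roommate i's FOC: ∂u_i/∂g_i = α_i − g_i = 0, so g_i* = α_i.
NE contributions = (1.4, 3, 4.5, 4.4, 3.4); G = 16.7.

16.7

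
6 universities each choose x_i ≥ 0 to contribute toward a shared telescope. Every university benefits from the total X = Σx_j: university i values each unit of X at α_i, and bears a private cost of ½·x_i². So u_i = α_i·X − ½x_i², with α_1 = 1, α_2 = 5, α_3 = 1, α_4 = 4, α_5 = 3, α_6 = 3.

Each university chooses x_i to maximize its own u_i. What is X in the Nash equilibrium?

University i's FOC: ∂u_i/∂x_i = α_i − x_i = 0, so x_i* = α_i.
NE contributions = (1, 5, 1, 4, 3, 3); X = 17.

17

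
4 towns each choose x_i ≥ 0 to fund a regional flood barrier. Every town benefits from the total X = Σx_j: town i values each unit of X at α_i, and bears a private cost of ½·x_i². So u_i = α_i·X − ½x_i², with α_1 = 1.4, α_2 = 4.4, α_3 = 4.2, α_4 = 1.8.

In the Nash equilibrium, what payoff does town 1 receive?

Town i's FOC: ∂u_i/∂x_i = α_i − x_i = 0, so x_i* = α_i.
NE contributions = (1.4, 4.4, 4.2, 1.8); X = 11.8.
u_1 = α_1·X − ½·(x_1)² = 1.4·11.8 − ½·1.4² = 15.54.

15.54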